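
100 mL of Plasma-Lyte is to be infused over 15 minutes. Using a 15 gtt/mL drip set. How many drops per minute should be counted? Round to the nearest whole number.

100 gtt/min

100 mL ÷ (15 min) = 6.666667 mL/min
6.666667 mL/min × 15 gtt/mL = 100 gtt/min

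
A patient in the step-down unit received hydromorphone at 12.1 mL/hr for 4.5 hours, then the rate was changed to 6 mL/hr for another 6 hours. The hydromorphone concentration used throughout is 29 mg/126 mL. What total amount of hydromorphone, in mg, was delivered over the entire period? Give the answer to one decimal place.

Concentration = 29 mg ÷ 126 mL = 0.2301587 mg/mL
Stage 1: 12.1 mL/hr × 4.5 hr = 54.45 mL → 54.45 mL × 0.2301587 mg/mL = 12.53214 mg
Stage 2: 6 mL/hr × 6 hr = 36 mL → 36 mL × 0.2301587 mg/mL = 8.285714 mg
Total = 12.53214 + 8.285714 = 20.81786 mg

20.8 mg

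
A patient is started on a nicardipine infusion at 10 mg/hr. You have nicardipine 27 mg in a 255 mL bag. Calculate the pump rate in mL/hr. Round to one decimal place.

Concentration = 27 mg ÷ 255 mL = 0.1058824 mg/mL
Rate = 10 mg/hr ÷ 0.1058824 mg/mL = 94.44444 mL/hr

94.4 mL/hr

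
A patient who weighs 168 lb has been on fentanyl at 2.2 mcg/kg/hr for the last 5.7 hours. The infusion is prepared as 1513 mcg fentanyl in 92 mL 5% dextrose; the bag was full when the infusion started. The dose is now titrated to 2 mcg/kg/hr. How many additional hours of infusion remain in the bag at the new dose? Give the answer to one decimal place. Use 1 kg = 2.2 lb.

Initial rate:
Weight = 168 lb ÷ 2.2 lb/kg = 76.36364 kg
Dose = 2.2 mcg/kg/hr × 76.36364 kg = 168 mcg/hr
Concentration = 1513 mcg ÷ 92 mL = 16.44565 mcg/mL
Rate = 168 mcg/hr ÷ 16.44565 mcg/mL = 10.21547 mL/hr
Volume infused so far = 10.21547 mL/hr × 5.7 hr = 58.22816 mL
Volume remaining = 92 − 58.22816 = 33.77184 mL
New rate:
Dose = 2 mcg/kg/hr × 76.36364 kg = 152.7273 mcg/hr
Rate = 152.7273 mcg/hr ÷ 16.44565 mcg/mL = 9.286787 mL/hr
Time remaining = 33.77184 mL ÷ 9.286787 mL/hr = 3.636548 hr

3.6 hours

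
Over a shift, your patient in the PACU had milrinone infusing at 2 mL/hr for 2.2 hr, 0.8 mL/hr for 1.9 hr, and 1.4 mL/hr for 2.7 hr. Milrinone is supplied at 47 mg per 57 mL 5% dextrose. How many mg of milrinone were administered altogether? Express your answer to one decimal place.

8.0 mg

Concentration = 47 mg ÷ 57 mL = 0.8245614 mg/mL
Stage 1: 2 mL/hr × 2.2 hr = 4.4 mL → 4.4 mL × 0.8245614 mg/mL = 3.62807 mg
Stage 2: 0.8 mL/hr × 1.9 hr = 1.52 mL → 1.52 mL × 0.8245614 mg/mL = 1.253333 mg
Stage 3: 1.4 mL/hr × 2.7 hr = 3.78 mL → 3.78 mL × 0.8245614 mg/mL = 3.116842 mg
Total = 3.62807 + 1.253333 + 3.116842 = 7.998246 mg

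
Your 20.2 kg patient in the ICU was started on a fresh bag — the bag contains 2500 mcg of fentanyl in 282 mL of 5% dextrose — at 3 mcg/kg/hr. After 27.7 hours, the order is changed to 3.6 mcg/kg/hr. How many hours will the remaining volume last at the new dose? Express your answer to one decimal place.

11.3 hours

Initial rate:
Dose = 3 mcg/kg/hr × 20.2 kg = 60.6 mcg/hr
Concentration = 2500 mcg ÷ 282 mL = 8.865248 mcg/mL
Rate = 60.6 mcg/hr ÷ 8.865248 mcg/mL = 6.83568 mL/hr
Volume infused so far = 6.83568 mL/hr × 27.7 hr = 189.3483 mL
Volume remaining = 282 − 189.3483 = 92.65166 mL
New rate:
Dose = 3.6 mcg/kg/hr × 20.2 kg = 72.72 mcg/hr
Rate = 72.72 mcg/hr ÷ 8.865248 mcg/mL = 8.202816 mL/hr
Time remaining = 92.65166 mL ÷ 8.202816 mL/hr = 11.2951 hr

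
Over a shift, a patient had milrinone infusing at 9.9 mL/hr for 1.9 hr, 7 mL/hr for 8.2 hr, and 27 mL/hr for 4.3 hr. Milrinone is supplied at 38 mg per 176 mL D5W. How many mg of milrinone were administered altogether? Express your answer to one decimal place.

41.5 mg

Concentration = 38 mg ÷ 176 mL = 0.2159091 mg/mL
Stage 1: 9.9 mL/hr × 1.9 hr = 18.81 mL → 18.81 mL × 0.2159091 mg/mL = 4.06125 mg
Stage 2: 7 mL/hr × 8.2 hr = 57.4 mL → 57.4 mL × 0.2159091 mg/mL = 12.39318 mg
Stage 3: 27 mL/hr × 4.3 hr = 116.1 mL → 116.1 mL × 0.2159091 mg/mL = 25.06705 mg
Total = 4.06125 + 12.39318 + 25.06705 = 41.52148 mg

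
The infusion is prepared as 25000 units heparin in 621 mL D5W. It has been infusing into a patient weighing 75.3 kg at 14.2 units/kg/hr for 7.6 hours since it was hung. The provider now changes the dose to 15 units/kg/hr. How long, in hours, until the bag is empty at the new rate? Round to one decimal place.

14.9 hours

Initial rate:
Dose = 14.2 units/kg/hr × 75.3 kg = 1069.26 units/hr
Concentration = 25000 units ÷ 621 mL = 40.25765 units/mL
Rate = 1069.26 units/hr ÷ 40.25765 units/mL = 26.56042 mL/hr
Volume infused so far = 26.56042 mL/hr × 7.6 hr = 201.8592 mL
Volume remaining = 621 − 201.8592 = 419.1408 mL
New rate:
Dose = 15 units/kg/hr × 75.3 kg = 1129.5 units/hr
Rate = 1129.5 units/hr ÷ 40.25765 units/mL = 28.05678 mL/hr
Time remaining = 419.1408 mL ÷ 28.05678 mL/hr = 14.93902 hr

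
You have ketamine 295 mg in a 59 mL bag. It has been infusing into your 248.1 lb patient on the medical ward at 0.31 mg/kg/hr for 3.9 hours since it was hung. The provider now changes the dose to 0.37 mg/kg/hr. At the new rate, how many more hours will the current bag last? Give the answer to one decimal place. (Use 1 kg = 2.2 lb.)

Initial rate:
Weight = 248.1 lb ÷ 2.2 lb/kg = 112.7727 kg
Dose = 0.31 mg/kg/hr × 112.7727 kg = 34.95955 mg/hr
Concentration = 295 mg ÷ 59 mL = 5 mg/mL
Rate = 34.95955 mg/hr ÷ 5 mg/mL = 6.991909 mL/hr
Volume infused so far = 6.991909 mL/hr × 3.9 hr = 27.26845 mL
Volume remaining = 59 − 27.26845 = 31.73155 mL
New rate:
Dose = 0.37 mg/kg/hr × 112.7727 kg = 41.72591 mg/hr
Rate = 41.72591 mg/hr ÷ 5 mg/mL = 8.345182 mL/hr
Time remaining = 31.73155 mL ÷ 8.345182 mL/hr = 3.80238 hr

3.8 hours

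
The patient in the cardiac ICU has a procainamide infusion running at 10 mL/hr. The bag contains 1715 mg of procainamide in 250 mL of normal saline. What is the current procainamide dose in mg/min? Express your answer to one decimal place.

1.1 mg/min

Concentration = 1715 mg ÷ 250 mL = 6.86 mg/mL
Drug rate = 10 mL/hr × 6.86 mg/mL = 68.6 mg/hr
68.6 mg/hr ÷ 60 min/hr = 1.143333 mg/min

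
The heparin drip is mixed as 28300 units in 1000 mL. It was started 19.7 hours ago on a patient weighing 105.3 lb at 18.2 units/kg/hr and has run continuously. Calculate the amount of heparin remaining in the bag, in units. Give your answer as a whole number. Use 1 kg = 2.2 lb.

Weight = 105.3 lb ÷ 2.2 lb/kg = 47.86364 kg
Dose = 18.2 units/kg/hr × 47.86364 kg = 871.1182 units/hr
Concentration = 28300 units ÷ 1000 mL = 28.3 units/mL
Rate = 871.1182 units/hr ÷ 28.3 units/mL = 30.78156 mL/hr
Volume infused = 30.78156 mL/hr × 19.7 hr = 606.3968 mL
Volume remaining = 1000 − 606.3968 = 393.6032 mL
Drug remaining = 393.6032 mL × 28.3 units/mL = 11138.97 units

11139 units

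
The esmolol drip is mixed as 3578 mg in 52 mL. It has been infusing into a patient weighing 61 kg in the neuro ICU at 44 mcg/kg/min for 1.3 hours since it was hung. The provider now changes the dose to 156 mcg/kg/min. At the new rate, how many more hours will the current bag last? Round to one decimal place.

5.9 hours

Initial rate:
Dose = 44 mcg/kg/min × 61 kg = 2684 mcg/min
2684 mcg/min × 60 min/hr = 161040 mcg/hr
Concentration = 3578 mg ÷ 52 mL = 68.80769 mg/mL = 68807.69 mcg/mL
Rate = 161040 mcg/hr ÷ 68807.69 mcg/mL = 2.340436 mL/hr
Volume infused so far = 2.340436 mL/hr × 1.3 hr = 3.042567 mL
Volume remaining = 52 − 3.042567 = 48.95743 mL
New rate:
Dose = 156 mcg/kg/min × 61 kg = 9516 mcg/min
9516 mcg/min × 60 min/hr = 570960 mcg/hr
Rate = 570960 mcg/hr ÷ 68807.69 mcg/mL = 8.297909 mL/hr
Time remaining = 48.95743 mL ÷ 8.297909 mL/hr = 5.899972 hr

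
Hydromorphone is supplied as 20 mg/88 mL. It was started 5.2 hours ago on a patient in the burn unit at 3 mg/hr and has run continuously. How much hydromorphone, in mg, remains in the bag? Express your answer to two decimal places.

Concentration = 20 mg ÷ 88 mL = 0.2272727 mg/mL
Rate = 3 mg/hr ÷ 0.2272727 mg/mL = 13.2 mL/hr
Volume infused = 13.2 mL/hr × 5.2 hr = 68.64 mL
Volume remaining = 88 − 68.64 = 19.36 mL
Drug remaining = 19.36 mL × 0.2272727 mg/mL = 4.4 mg

4.40 mg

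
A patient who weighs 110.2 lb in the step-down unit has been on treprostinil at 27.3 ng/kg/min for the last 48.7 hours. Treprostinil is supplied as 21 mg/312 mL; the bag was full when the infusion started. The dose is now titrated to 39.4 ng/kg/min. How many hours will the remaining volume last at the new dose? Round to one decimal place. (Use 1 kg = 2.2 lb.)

Initial rate:
Weight = 110.2 lb ÷ 2.2 lb/kg = 50.09091 kg
Dose = 27.3 ng/kg/min × 50.09091 kg = 1367.482 ng/min
1367.482 ng/min × 60 min/hr = 82048.91 ng/hr
Concentration = 21 mg ÷ 312 mL = 0.06730769 mg/mL = 67307.69 ng/mL
Rate = 82048.91 ng/hr ÷ 67307.69 ng/mL = 1.219012 mL/hr
Volume infused so far = 1.219012 mL/hr × 48.7 hr = 59.3659 mL
Volume remaining = 312 − 59.3659 = 252.6341 mL
New rate:
Dose = 39.4 ng/kg/min × 50.09091 kg = 1973.582 ng/min
1973.582 ng/min × 60 min/hr = 118414.9 ng/hr
Rate = 118414.9 ng/hr ÷ 67307.69 ng/mL = 1.759307 mL/hr
Time remaining = 252.6341 mL ÷ 1.759307 mL/hr = 143.5986 hr

143.6 hours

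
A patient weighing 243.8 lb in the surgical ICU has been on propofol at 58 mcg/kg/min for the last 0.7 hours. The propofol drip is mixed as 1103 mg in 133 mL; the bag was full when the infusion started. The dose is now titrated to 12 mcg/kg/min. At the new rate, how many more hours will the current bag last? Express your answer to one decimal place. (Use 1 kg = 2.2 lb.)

10.4 hours

Initial rate:
Weight = 243.8 lb ÷ 2.2 lb/kg = 110.8182 kg
Dose = 58 mcg/kg/min × 110.8182 kg = 6427.455 mcg/min
6427.455 mcg/min × 60 min/hr = 385647.3 mcg/hr
Concentration = 1103 mg ÷ 133 mL = 8.293233 mg/mL = 8293.233 mcg/mL
Rate = 385647.3 mcg/hr ÷ 8293.233 mcg/mL = 46.50144 mL/hr
Volume infused so far = 46.50144 mL/hr × 0.7 hr = 32.55101 mL
Volume remaining = 133 − 32.55101 = 100.449 mL
New rate:
Dose = 12 mcg/kg/min × 110.8182 kg = 1329.818 mcg/min
1329.818 mcg/min × 60 min/hr = 79789.09 mcg/hr
Rate = 79789.09 mcg/hr ÷ 8293.233 mcg/mL = 9.620987 mL/hr
Time remaining = 100.449 mL ÷ 9.620987 mL/hr = 10.44061 hr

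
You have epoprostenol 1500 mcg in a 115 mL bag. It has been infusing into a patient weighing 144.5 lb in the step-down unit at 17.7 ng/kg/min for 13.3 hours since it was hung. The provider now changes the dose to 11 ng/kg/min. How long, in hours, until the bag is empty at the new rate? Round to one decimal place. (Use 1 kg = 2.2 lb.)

13.2 hours

Initial rate:
Weight = 144.5 lb ÷ 2.2 lb/kg = 65.68182 kg
Dose = 17.7 ng/kg/min × 65.68182 kg = 1162.568 ng/min
1162.568 ng/min × 60 min/hr = 69754.09 ng/hr
Concentration = 1500 mcg ÷ 115 mL = 13.04348 mcg/mL = 13043.48 ng/mL
Rate = 69754.09 ng/hr ÷ 13043.48 ng/mL = 5.347814 mL/hr
Volume infused so far = 5.347814 mL/hr × 13.3 hr = 71.12592 mL
Volume remaining = 115 − 71.12592 = 43.87408 mL
New rate:
Dose = 11 ng/kg/min × 65.68182 kg = 722.5 ng/min
722.5 ng/min × 60 min/hr = 43350 ng/hr
Rate = 43350 ng/hr ÷ 13043.48 ng/mL = 3.3235 mL/hr
Time remaining = 43.87408 mL ÷ 3.3235 mL/hr = 13.20117 hr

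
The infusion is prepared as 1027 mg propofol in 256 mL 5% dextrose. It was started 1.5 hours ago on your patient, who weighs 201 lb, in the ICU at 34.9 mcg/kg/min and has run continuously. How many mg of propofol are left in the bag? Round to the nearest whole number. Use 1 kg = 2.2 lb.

Weight = 201 lb ÷ 2.2 lb/kg = 91.36364 kg
Dose = 34.9 mcg/kg/min × 91.36364 kg = 3188.591 mcg/min
3188.591 mcg/min × 60 min/hr = 191315.5 mcg/hr
Concentration = 1027 mg ÷ 256 mL = 4.011719 mg/mL = 4011.719 mcg/mL
Rate = 191315.5 mcg/hr ÷ 4011.719 mcg/mL = 47.68915 mL/hr
Volume infused = 47.68915 mL/hr × 1.5 hr = 71.53372 mL
Volume remaining = 256 − 71.53372 = 184.4663 mL
Drug remaining = 184.4663 mL × 4011.719 mcg/mL = 740026.8 mcg = 740.0268 mg

740 mg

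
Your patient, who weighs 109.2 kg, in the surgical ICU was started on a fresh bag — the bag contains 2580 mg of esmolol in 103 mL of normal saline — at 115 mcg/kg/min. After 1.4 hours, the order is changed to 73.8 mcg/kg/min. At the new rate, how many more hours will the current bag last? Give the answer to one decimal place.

3.2 hours

Initial rate:
Dose = 115 mcg/kg/min × 109.2 kg = 12558 mcg/min
12558 mcg/min × 60 min/hr = 753480 mcg/hr
Concentration = 2580 mg ÷ 103 mL = 25.04854 mg/mL = 25048.54 mcg/mL
Rate = 753480 mcg/hr ÷ 25048.54 mcg/mL = 30.08079 mL/hr
Volume infused so far = 30.08079 mL/hr × 1.4 hr = 42.11311 mL
Volume remaining = 103 − 42.11311 = 60.88689 mL
New rate:
Dose = 73.8 mcg/kg/min × 109.2 kg = 8058.96 mcg/min
8058.96 mcg/min × 60 min/hr = 483537.6 mcg/hr
Rate = 483537.6 mcg/hr ÷ 25048.54 mcg/mL = 19.30402 mL/hr
Time remaining = 60.88689 mL ÷ 19.30402 mL/hr = 3.154104 hr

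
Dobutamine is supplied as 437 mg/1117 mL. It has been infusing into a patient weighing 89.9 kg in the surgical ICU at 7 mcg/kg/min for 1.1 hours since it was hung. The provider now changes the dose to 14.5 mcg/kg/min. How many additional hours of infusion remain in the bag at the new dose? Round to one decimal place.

Initial rate:
Dose = 7 mcg/kg/min × 89.9 kg = 629.3 mcg/min
629.3 mcg/min × 60 min/hr = 37758 mcg/hr
Concentration = 437 mg ÷ 1117 mL = 0.3912265 mg/mL = 391.2265 mcg/mL
Rate = 37758 mcg/hr ÷ 391.2265 mcg/mL = 96.51187 mL/hr
Volume infused so far = 96.51187 mL/hr × 1.1 hr = 106.1631 mL
Volume remaining = 1117 − 106.1631 = 1010.837 mL
New rate:
Dose = 14.5 mcg/kg/min × 89.9 kg = 1303.55 mcg/min
1303.55 mcg/min × 60 min/hr = 78213 mcg/hr
Rate = 78213 mcg/hr ÷ 391.2265 mcg/mL = 199.9174 mL/hr
Time remaining = 1010.837 mL ÷ 199.9174 mL/hr = 5.056272 hr

5.1 hours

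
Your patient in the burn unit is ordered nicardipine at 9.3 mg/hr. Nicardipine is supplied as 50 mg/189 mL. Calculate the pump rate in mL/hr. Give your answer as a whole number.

35 mL/hr

Concentration = 50 mg ÷ 189 mL = 0.2645503 mg/mL
Rate = 9.3 mg/hr ÷ 0.2645503 mg/mL = 35.154 mL/hr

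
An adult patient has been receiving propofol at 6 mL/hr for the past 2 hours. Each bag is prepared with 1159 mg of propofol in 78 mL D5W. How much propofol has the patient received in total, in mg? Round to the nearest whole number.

178 mg

Concentration = 1159 mg ÷ 78 mL = 14.85897 mg/mL
Drug rate = 6 mL/hr × 14.85897 mg/mL = 89.15385 mg/hr
Total = 89.15385 mg/hr × 2 hr = 178.3077 mg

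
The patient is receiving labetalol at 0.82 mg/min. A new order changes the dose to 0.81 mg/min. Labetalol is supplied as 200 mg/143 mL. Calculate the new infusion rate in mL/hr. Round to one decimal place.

34.7 mL/hr

0.81 mg/min × 60 min/hr = 48.6 mg/hr
Concentration = 200 mg ÷ 143 mL = 1.398601 mg/mL
Rate = 48.6 mg/hr ÷ 1.398601 mg/mL = 34.749 mL/hr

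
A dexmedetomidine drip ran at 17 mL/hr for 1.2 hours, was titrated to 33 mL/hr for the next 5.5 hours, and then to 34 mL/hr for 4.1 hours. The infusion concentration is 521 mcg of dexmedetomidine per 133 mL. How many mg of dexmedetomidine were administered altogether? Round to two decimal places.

1.34 mg

Concentration = 521 mcg ÷ 133 mL = 3.917293 mcg/mL
Stage 1: 17 mL/hr × 1.2 hr = 20.4 mL → 20.4 mL × 3.917293 mcg/mL = 79.91278 mcg
Stage 2: 33 mL/hr × 5.5 hr = 181.5 mL → 181.5 mL × 3.917293 mcg/mL = 710.9887 mcg
Stage 3: 34 mL/hr × 4.1 hr = 139.4 mL → 139.4 mL × 3.917293 mcg/mL = 546.0707 mcg
Total = 79.91278 + 710.9887 + 546.0707 = 1336.972 mcg = 1.336972 mg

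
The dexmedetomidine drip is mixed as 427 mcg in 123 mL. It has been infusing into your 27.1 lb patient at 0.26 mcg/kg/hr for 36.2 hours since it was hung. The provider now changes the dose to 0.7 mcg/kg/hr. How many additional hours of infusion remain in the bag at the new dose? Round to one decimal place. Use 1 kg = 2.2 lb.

Initial rate:
Weight = 27.1 lb ÷ 2.2 lb/kg = 12.31818 kg
Dose = 0.26 mcg/kg/hr × 12.31818 kg = 3.202727 mcg/hr
Concentration = 427 mcg ÷ 123 mL = 3.471545 mcg/mL
Rate = 3.202727 mcg/hr ÷ 3.471545 mcg/mL = 0.9225655 mL/hr
Volume infused so far = 0.9225655 mL/hr × 36.2 hr = 33.39687 mL
Volume remaining = 123 − 33.39687 = 89.60313 mL
New rate:
Dose = 0.7 mcg/kg/hr × 12.31818 kg = 8.622727 mcg/hr
Rate = 8.622727 mcg/hr ÷ 3.471545 mcg/mL = 2.48383 mL/hr
Time remaining = 89.60313 mL ÷ 2.48383 mL/hr = 36.07458 hr

36.1 hours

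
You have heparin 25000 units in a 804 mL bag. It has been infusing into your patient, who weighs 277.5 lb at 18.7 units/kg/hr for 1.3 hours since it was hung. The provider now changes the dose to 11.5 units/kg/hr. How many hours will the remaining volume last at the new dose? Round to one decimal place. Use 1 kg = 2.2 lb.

Initial rate:
Weight = 277.5 lb ÷ 2.2 lb/kg = 126.1364 kg
Dose = 18.7 units/kg/hr × 126.1364 kg = 2358.75 units/hr
Concentration = 25000 units ÷ 804 mL = 31.09453 units/mL
Rate = 2358.75 units/hr ÷ 31.09453 units/mL = 75.8574 mL/hr
Volume infused so far = 75.8574 mL/hr × 1.3 hr = 98.61462 mL
Volume remaining = 804 − 98.61462 = 705.3854 mL
New rate:
Dose = 11.5 units/kg/hr × 126.1364 kg = 1450.568 units/hr
Rate = 1450.568 units/hr ÷ 31.09453 units/mL = 46.65027 mL/hr
Time remaining = 705.3854 mL ÷ 46.65027 mL/hr = 15.12071 hr

15.1 hours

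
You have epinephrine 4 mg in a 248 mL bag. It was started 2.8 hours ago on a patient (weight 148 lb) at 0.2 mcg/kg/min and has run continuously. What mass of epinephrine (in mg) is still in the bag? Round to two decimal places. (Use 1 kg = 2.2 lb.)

Weight = 148 lb ÷ 2.2 lb/kg = 67.27273 kg
Dose = 0.2 mcg/kg/min × 67.27273 kg = 13.45455 mcg/min
13.45455 mcg/min × 60 min/hr = 807.2727 mcg/hr
Concentration = 4 mg ÷ 248 mL = 0.01612903 mg/mL = 16.12903 mcg/mL
Rate = 807.2727 mcg/hr ÷ 16.12903 mcg/mL = 50.05091 mL/hr
Volume infused = 50.05091 mL/hr × 2.8 hr = 140.1425 mL
Volume remaining = 248 − 140.1425 = 107.8575 mL
Drug remaining = 107.8575 mL × 16.12903 mcg/mL = 1739.636 mcg = 1.739636 mg

1.74 mg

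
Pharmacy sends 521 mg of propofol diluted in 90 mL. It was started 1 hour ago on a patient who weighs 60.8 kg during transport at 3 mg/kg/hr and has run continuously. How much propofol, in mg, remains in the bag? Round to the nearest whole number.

339 mg

Dose = 3 mg/kg/hr × 60.8 kg = 182.4 mg/hr
Concentration = 521 mg ÷ 90 mL = 5.788889 mg/mL
Rate = 182.4 mg/hr ÷ 5.788889 mg/mL = 31.50864 mL/hr
Volume infused = 31.50864 mL/hr × 1 hr = 31.50864 mL
Volume remaining = 90 − 31.50864 = 58.49136 mL
Drug remaining = 58.49136 mL × 5.788889 mg/mL = 338.6 mg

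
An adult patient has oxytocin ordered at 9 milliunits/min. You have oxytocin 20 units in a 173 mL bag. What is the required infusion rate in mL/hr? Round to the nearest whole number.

9 milliunits/min × 60 min/hr = 540 milliunits/hr
Concentration = 20 units ÷ 173 mL = 0.1156069 units/mL = 115.6069 milliunits/mL
Rate = 540 milliunits/hr ÷ 115.6069 milliunits/mL = 4.671 mL/hr

5 mL/hr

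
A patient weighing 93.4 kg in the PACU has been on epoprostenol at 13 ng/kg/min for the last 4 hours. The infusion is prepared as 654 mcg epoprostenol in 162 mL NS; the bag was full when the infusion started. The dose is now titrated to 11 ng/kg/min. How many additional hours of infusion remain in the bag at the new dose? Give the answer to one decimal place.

Initial rate:
Dose = 13 ng/kg/min × 93.4 kg = 1214.2 ng/min
1214.2 ng/min × 60 min/hr = 72852 ng/hr
Concentration = 654 mcg ÷ 162 mL = 4.037037 mcg/mL = 4037.037 ng/mL
Rate = 72852 ng/hr ÷ 4037.037 ng/mL = 18.04591 mL/hr
Volume infused so far = 18.04591 mL/hr × 4 hr = 72.18363 mL
Volume remaining = 162 − 72.18363 = 89.81637 mL
New rate:
Dose = 11 ng/kg/min × 93.4 kg = 1027.4 ng/min
1027.4 ng/min × 60 min/hr = 61644 ng/hr
Rate = 61644 ng/hr ÷ 4037.037 ng/mL = 15.26961 mL/hr
Time remaining = 89.81637 mL ÷ 15.26961 mL/hr = 5.882032 hr

5.9 hours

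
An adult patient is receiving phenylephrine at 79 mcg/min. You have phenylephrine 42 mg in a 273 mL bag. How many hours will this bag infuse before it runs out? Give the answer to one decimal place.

8.9 hours

79 mcg/min × 60 min/hr = 4740 mcg/hr
Concentration = 42 mg ÷ 273 mL = 0.1538462 mg/mL = 153.8462 mcg/mL
Rate = 4740 mcg/hr ÷ 153.8462 mcg/mL = 30.81 mL/hr
Duration = 273 mL ÷ 30.81 mL/hr = 8.860759 hr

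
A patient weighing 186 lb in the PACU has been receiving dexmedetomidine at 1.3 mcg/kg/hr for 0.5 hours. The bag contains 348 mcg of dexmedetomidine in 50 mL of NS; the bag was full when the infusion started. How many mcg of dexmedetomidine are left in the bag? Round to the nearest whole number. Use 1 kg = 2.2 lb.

Weight = 186 lb ÷ 2.2 lb/kg = 84.54545 kg
Dose = 1.3 mcg/kg/hr × 84.54545 kg = 109.9091 mcg/hr
Concentration = 348 mcg ÷ 50 mL = 6.96 mcg/mL
Rate = 109.9091 mcg/hr ÷ 6.96 mcg/mL = 15.79154 mL/hr
Volume infused = 15.79154 mL/hr × 0.5 hr = 7.895768 mL
Volume remaining = 50 − 7.895768 = 42.10423 mL
Drug remaining = 42.10423 mL × 6.96 mcg/mL = 293.0455 mcg

293 mcg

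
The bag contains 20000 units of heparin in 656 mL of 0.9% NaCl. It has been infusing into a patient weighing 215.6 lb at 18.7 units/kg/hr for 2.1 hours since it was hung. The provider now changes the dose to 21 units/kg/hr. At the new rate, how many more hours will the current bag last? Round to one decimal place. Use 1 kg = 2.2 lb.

7.8 hours

Initial rate:
Weight = 215.6 lb ÷ 2.2 lb/kg = 98 kg
Dose = 18.7 units/kg/hr × 98 kg = 1832.6 units/hr
Concentration = 20000 units ÷ 656 mL = 30.4878 units/mL
Rate = 1832.6 units/hr ÷ 30.4878 units/mL = 60.10928 mL/hr
Volume infused so far = 60.10928 mL/hr × 2.1 hr = 126.2295 mL
Volume remaining = 656 − 126.2295 = 529.7705 mL
New rate:
Dose = 21 units/kg/hr × 98 kg = 2058 units/hr
Rate = 2058 units/hr ÷ 30.4878 units/mL = 67.5024 mL/hr
Time remaining = 529.7705 mL ÷ 67.5024 mL/hr = 7.848173 hr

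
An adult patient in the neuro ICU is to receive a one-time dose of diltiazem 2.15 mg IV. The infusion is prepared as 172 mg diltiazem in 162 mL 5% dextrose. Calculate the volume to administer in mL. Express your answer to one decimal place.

Concentration = 172 mg ÷ 162 mL = 1.061728 mg/mL
Volume = 2.15 mg ÷ 1.061728 mg/mL = 2.025 mL

2.0 mL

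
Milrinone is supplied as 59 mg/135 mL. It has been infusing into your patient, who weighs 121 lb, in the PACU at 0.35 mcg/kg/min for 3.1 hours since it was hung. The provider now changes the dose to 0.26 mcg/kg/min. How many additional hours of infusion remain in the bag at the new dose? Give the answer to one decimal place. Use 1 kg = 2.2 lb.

Initial rate:
Weight = 121 lb ÷ 2.2 lb/kg = 55 kg
Dose = 0.35 mcg/kg/min × 55 kg = 19.25 mcg/min
19.25 mcg/min × 60 min/hr = 1155 mcg/hr
Concentration = 59 mg ÷ 135 mL = 0.437037 mg/mL = 437.037 mcg/mL
Rate = 1155 mcg/hr ÷ 437.037 mcg/mL = 2.642797 mL/hr
Volume infused so far = 2.642797 mL/hr × 3.1 hr = 8.192669 mL
Volume remaining = 135 − 8.192669 = 126.8073 mL
New rate:
Dose = 0.26 mcg/kg/min × 55 kg = 14.3 mcg/min
14.3 mcg/min × 60 min/hr = 858 mcg/hr
Rate = 858 mcg/hr ÷ 437.037 mcg/mL = 1.96322 mL/hr
Time remaining = 126.8073 mL ÷ 1.96322 mL/hr = 64.59149 hr

64.6 hours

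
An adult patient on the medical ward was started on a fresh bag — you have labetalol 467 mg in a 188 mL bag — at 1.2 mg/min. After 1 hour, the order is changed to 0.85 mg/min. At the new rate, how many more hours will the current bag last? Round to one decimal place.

Initial rate:
1.2 mg/min × 60 min/hr = 72 mg/hr
Concentration = 467 mg ÷ 188 mL = 2.484043 mg/mL
Rate = 72 mg/hr ÷ 2.484043 mg/mL = 28.98501 mL/hr
Volume infused so far = 28.98501 mL/hr × 1 hr = 28.98501 mL
Volume remaining = 188 − 28.98501 = 159.015 mL
New rate:
0.85 mg/min × 60 min/hr = 51 mg/hr
Rate = 51 mg/hr ÷ 2.484043 mg/mL = 20.53105 mL/hr
Time remaining = 159.015 mL ÷ 20.53105 mL/hr = 7.745098 hr

7.7 hours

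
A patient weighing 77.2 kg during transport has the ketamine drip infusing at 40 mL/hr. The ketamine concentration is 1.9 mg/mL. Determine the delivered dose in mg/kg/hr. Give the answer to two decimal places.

0.98 mg/kg/hr

Drug rate = 40 mL/hr × 1.9 mg/mL = 76 mg/hr
76 mg/hr ÷ 77.2 kg = 0.984456 mg/kg/hr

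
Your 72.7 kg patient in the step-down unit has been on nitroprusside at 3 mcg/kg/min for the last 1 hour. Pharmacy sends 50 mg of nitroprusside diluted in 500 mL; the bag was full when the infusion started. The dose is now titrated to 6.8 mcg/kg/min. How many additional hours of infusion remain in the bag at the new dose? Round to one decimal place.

1.2 hours

Initial rate:
Dose = 3 mcg/kg/min × 72.7 kg = 218.1 mcg/min
218.1 mcg/min × 60 min/hr = 13086 mcg/hr
Concentration = 50 mg ÷ 500 mL = 0.1 mg/mL = 100 mcg/mL
Rate = 13086 mcg/hr ÷ 100 mcg/mL = 130.86 mL/hr
Volume infused so far = 130.86 mL/hr × 1 hr = 130.86 mL
Volume remaining = 500 − 130.86 = 369.14 mL
New rate:
Dose = 6.8 mcg/kg/min × 72.7 kg = 494.36 mcg/min
494.36 mcg/min × 60 min/hr = 29661.6 mcg/hr
Rate = 29661.6 mcg/hr ÷ 100 mcg/mL = 296.616 mL/hr
Time remaining = 369.14 mL ÷ 296.616 mL/hr = 1.244505 hr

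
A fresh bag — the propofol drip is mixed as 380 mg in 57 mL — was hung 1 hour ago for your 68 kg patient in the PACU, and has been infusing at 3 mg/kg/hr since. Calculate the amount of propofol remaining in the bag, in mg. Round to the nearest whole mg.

Dose = 3 mg/kg/hr × 68 kg = 204 mg/hr
Concentration = 380 mg ÷ 57 mL = 6.666667 mg/mL
Rate = 204 mg/hr ÷ 6.666667 mg/mL = 30.6 mL/hr
Volume infused = 30.6 mL/hr × 1 hr = 30.6 mL
Volume remaining = 57 − 30.6 = 26.4 mL
Drug remaining = 26.4 mL × 6.666667 mg/mL = 176 mg

176 mg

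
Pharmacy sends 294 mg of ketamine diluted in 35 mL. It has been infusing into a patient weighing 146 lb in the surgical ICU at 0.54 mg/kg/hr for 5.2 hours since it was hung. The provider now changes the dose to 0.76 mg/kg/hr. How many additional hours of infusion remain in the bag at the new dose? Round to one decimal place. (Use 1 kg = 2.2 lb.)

Initial rate:
Weight = 146 lb ÷ 2.2 lb/kg = 66.36364 kg
Dose = 0.54 mg/kg/hr × 66.36364 kg = 35.83636 mg/hr
Concentration = 294 mg ÷ 35 mL = 8.4 mg/mL
Rate = 35.83636 mg/hr ÷ 8.4 mg/mL = 4.266234 mL/hr
Volume infused so far = 4.266234 mL/hr × 5.2 hr = 22.18442 mL
Volume remaining = 35 − 22.18442 = 12.81558 mL
New rate:
Dose = 0.76 mg/kg/hr × 66.36364 kg = 50.43636 mg/hr
Rate = 50.43636 mg/hr ÷ 8.4 mg/mL = 6.004329 mL/hr
Time remaining = 12.81558 mL ÷ 6.004329 mL/hr = 2.134391 hr

2.1 hours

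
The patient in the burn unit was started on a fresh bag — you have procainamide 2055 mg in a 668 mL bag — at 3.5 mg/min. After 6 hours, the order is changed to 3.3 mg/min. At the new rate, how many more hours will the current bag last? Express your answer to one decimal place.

4.0 hours

Initial rate:
3.5 mg/min × 60 min/hr = 210 mg/hr
Concentration = 2055 mg ÷ 668 mL = 3.076347 mg/mL
Rate = 210 mg/hr ÷ 3.076347 mg/mL = 68.26277 mL/hr
Volume infused so far = 68.26277 mL/hr × 6 hr = 409.5766 mL
Volume remaining = 668 − 409.5766 = 258.4234 mL
New rate:
3.3 mg/min × 60 min/hr = 198 mg/hr
Rate = 198 mg/hr ÷ 3.076347 mg/mL = 64.36204 mL/hr
Time remaining = 258.4234 mL ÷ 64.36204 mL/hr = 4.015152 hr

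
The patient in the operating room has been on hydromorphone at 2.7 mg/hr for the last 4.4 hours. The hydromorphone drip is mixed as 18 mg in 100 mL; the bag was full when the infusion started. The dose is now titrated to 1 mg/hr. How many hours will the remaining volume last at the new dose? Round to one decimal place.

Initial rate:
Concentration = 18 mg ÷ 100 mL = 0.18 mg/mL
Rate = 2.7 mg/hr ÷ 0.18 mg/mL = 15 mL/hr
Volume infused so far = 15 mL/hr × 4.4 hr = 66 mL
Volume remaining = 100 − 66 = 34 mL
New rate:
Rate = 1 mg/hr ÷ 0.18 mg/mL = 5.555556 mL/hr
Time remaining = 34 mL ÷ 5.555556 mL/hr = 6.12 hr

6.1 hours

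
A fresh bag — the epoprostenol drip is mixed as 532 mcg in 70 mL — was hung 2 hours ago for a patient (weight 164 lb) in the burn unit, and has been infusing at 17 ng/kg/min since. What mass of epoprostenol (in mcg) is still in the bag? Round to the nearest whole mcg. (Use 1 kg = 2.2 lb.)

380 mcg

Weight = 164 lb ÷ 2.2 lb/kg = 74.54545 kg
Dose = 17 ng/kg/min × 74.54545 kg = 1267.273 ng/min
1267.273 ng/min × 60 min/hr = 76036.36 ng/hr
Concentration = 532 mcg ÷ 70 mL = 7.6 mcg/mL = 7600 ng/mL
Rate = 76036.36 ng/hr ÷ 7600 ng/mL = 10.00478 mL/hr
Volume infused = 10.00478 mL/hr × 2 hr = 20.00957 mL
Volume remaining = 70 − 20.00957 = 49.99043 mL
Drug remaining = 49.99043 mL × 7600 ng/mL = 379927.3 ng = 379.9273 mcg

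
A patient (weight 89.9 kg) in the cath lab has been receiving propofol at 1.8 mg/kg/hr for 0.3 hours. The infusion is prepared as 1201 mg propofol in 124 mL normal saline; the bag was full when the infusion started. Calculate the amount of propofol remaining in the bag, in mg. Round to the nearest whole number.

1152 mg

Dose = 1.8 mg/kg/hr × 89.9 kg = 161.82 mg/hr
Concentration = 1201 mg ÷ 124 mL = 9.685484 mg/mL
Rate = 161.82 mg/hr ÷ 9.685484 mg/mL = 16.70748 mL/hr
Volume infused = 16.70748 mL/hr × 0.3 hr = 5.012243 mL
Volume remaining = 124 − 5.012243 = 118.9878 mL
Drug remaining = 118.9878 mL × 9.685484 mg/mL = 1152.454 mg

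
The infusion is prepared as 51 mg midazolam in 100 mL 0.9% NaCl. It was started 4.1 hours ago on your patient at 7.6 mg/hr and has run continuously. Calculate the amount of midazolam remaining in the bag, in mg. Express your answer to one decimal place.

Concentration = 51 mg ÷ 100 mL = 0.51 mg/mL
Rate = 7.6 mg/hr ÷ 0.51 mg/mL = 14.90196 mL/hr
Volume infused = 14.90196 mL/hr × 4.1 hr = 61.09804 mL
Volume remaining = 100 − 61.09804 = 38.90196 mL
Drug remaining = 38.90196 mL × 0.51 mg/mL = 19.84 mg

19.8 mg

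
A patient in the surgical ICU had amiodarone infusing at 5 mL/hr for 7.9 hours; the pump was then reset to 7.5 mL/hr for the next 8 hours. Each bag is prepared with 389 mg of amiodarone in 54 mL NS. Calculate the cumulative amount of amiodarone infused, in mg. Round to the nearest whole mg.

Concentration = 389 mg ÷ 54 mL = 7.203704 mg/mL
Stage 1: 5 mL/hr × 7.9 hr = 39.5 mL → 39.5 mL × 7.203704 mg/mL = 284.5463 mg
Stage 2: 7.5 mL/hr × 8 hr = 60 mL → 60 mL × 7.203704 mg/mL = 432.2222 mg
Total = 284.5463 + 432.2222 = 716.7685 mg

717 mg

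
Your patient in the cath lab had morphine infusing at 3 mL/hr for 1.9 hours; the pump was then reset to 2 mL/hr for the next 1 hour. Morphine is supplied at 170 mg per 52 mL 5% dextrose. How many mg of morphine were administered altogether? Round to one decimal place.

25.2 mg

Concentration = 170 mg ÷ 52 mL = 3.269231 mg/mL
Stage 1: 3 mL/hr × 1.9 hr = 5.7 mL → 5.7 mL × 3.269231 mg/mL = 18.63462 mg
Stage 2: 2 mL/hr × 1 hr = 2 mL → 2 mL × 3.269231 mg/mL = 6.538462 mg
Total = 18.63462 + 6.538462 = 25.17308 mg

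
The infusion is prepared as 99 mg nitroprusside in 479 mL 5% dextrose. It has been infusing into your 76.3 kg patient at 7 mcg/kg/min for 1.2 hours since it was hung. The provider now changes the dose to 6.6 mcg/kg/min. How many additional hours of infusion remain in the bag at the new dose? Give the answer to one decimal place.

Initial rate:
Dose = 7 mcg/kg/min × 76.3 kg = 534.1 mcg/min
534.1 mcg/min × 60 min/hr = 32046 mcg/hr
Concentration = 99 mg ÷ 479 mL = 0.2066806 mg/mL = 206.6806 mcg/mL
Rate = 32046 mcg/hr ÷ 206.6806 mcg/mL = 155.0508 mL/hr
Volume infused so far = 155.0508 mL/hr × 1.2 hr = 186.061 mL
Volume remaining = 479 − 186.061 = 292.939 mL
New rate:
Dose = 6.6 mcg/kg/min × 76.3 kg = 503.58 mcg/min
503.58 mcg/min × 60 min/hr = 30214.8 mcg/hr
Rate = 30214.8 mcg/hr ÷ 206.6806 mcg/mL = 146.1908 mL/hr
Time remaining = 292.939 mL ÷ 146.1908 mL/hr = 2.003813 hr

2.0 hours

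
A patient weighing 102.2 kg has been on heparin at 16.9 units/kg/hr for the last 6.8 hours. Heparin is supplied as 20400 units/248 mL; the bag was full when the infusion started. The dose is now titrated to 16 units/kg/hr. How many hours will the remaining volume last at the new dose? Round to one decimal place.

5.3 hours

Initial rate:
Dose = 16.9 units/kg/hr × 102.2 kg = 1727.18 units/hr
Concentration = 20400 units ÷ 248 mL = 82.25806 units/mL
Rate = 1727.18 units/hr ÷ 82.25806 units/mL = 20.99709 mL/hr
Volume infused so far = 20.99709 mL/hr × 6.8 hr = 142.7802 mL
Volume remaining = 248 − 142.7802 = 105.2198 mL
New rate:
Dose = 16 units/kg/hr × 102.2 kg = 1635.2 units/hr
Rate = 1635.2 units/hr ÷ 82.25806 units/mL = 19.8789 mL/hr
Time remaining = 105.2198 mL ÷ 19.8789 mL/hr = 5.293038 hr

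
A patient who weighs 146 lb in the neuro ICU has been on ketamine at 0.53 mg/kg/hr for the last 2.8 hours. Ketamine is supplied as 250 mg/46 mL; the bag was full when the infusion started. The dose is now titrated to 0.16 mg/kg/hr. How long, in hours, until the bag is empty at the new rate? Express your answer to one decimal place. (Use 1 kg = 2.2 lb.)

14.3 hours

Initial rate:
Weight = 146 lb ÷ 2.2 lb/kg = 66.36364 kg
Dose = 0.53 mg/kg/hr × 66.36364 kg = 35.17273 mg/hr
Concentration = 250 mg ÷ 46 mL = 5.434783 mg/mL
Rate = 35.17273 mg/hr ÷ 5.434783 mg/mL = 6.471782 mL/hr
Volume infused so far = 6.471782 mL/hr × 2.8 hr = 18.12099 mL
Volume remaining = 46 − 18.12099 = 27.87901 mL
New rate:
Dose = 0.16 mg/kg/hr × 66.36364 kg = 10.61818 mg/hr
Rate = 10.61818 mg/hr ÷ 5.434783 mg/mL = 1.953745 mL/hr
Time remaining = 27.87901 mL ÷ 1.953745 mL/hr = 14.26952 hr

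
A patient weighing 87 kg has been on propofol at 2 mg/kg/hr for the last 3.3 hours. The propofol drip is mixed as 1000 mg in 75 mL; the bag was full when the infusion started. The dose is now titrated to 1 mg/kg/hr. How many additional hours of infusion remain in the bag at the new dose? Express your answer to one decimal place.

4.9 hours

Initial rate:
Dose = 2 mg/kg/hr × 87 kg = 174 mg/hr
Concentration = 1000 mg ÷ 75 mL = 13.33333 mg/mL
Rate = 174 mg/hr ÷ 13.33333 mg/mL = 13.05 mL/hr
Volume infused so far = 13.05 mL/hr × 3.3 hr = 43.065 mL
Volume remaining = 75 − 43.065 = 31.935 mL
New rate:
Dose = 1 mg/kg/hr × 87 kg = 87 mg/hr
Rate = 87 mg/hr ÷ 13.33333 mg/mL = 6.525 mL/hr
Time remaining = 31.935 mL ÷ 6.525 mL/hr = 4.894253 hr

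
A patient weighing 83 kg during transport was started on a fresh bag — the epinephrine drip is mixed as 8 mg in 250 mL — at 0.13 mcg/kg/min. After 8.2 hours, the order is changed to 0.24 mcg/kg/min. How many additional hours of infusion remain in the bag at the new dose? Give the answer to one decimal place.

Initial rate:
Dose = 0.13 mcg/kg/min × 83 kg = 10.79 mcg/min
10.79 mcg/min × 60 min/hr = 647.4 mcg/hr
Concentration = 8 mg ÷ 250 mL = 0.032 mg/mL = 32 mcg/mL
Rate = 647.4 mcg/hr ÷ 32 mcg/mL = 20.23125 mL/hr
Volume infused so far = 20.23125 mL/hr × 8.2 hr = 165.8963 mL
Volume remaining = 250 − 165.8963 = 84.10375 mL
New rate:
Dose = 0.24 mcg/kg/min × 83 kg = 19.92 mcg/min
19.92 mcg/min × 60 min/hr = 1195.2 mcg/hr
Rate = 1195.2 mcg/hr ÷ 32 mcg/mL = 37.35 mL/hr
Time remaining = 84.10375 mL ÷ 37.35 mL/hr = 2.251774 hr

2.3 hours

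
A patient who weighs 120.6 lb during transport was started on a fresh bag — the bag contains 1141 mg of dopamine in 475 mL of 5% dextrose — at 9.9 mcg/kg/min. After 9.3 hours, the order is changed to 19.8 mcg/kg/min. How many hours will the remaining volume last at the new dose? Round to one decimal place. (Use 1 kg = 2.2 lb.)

Initial rate:
Weight = 120.6 lb ÷ 2.2 lb/kg = 54.81818 kg
Dose = 9.9 mcg/kg/min × 54.81818 kg = 542.7 mcg/min
542.7 mcg/min × 60 min/hr = 32562 mcg/hr
Concentration = 1141 mg ÷ 475 mL = 2.402105 mg/mL = 2402.105 mcg/mL
Rate = 32562 mcg/hr ÷ 2402.105 mcg/mL = 13.55561 mL/hr
Volume infused so far = 13.55561 mL/hr × 9.3 hr = 126.0672 mL
Volume remaining = 475 − 126.0672 = 348.9328 mL
New rate:
Dose = 19.8 mcg/kg/min × 54.81818 kg = 1085.4 mcg/min
1085.4 mcg/min × 60 min/hr = 65124 mcg/hr
Rate = 65124 mcg/hr ÷ 2402.105 mcg/mL = 27.11122 mL/hr
Time remaining = 348.9328 mL ÷ 27.11122 mL/hr = 12.87042 hr

12.9 hours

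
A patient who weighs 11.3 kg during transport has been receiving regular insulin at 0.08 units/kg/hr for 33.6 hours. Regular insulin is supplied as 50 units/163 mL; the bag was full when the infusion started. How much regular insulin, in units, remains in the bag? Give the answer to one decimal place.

Dose = 0.08 units/kg/hr × 11.3 kg = 0.904 units/hr
Concentration = 50 units ÷ 163 mL = 0.3067485 units/mL
Rate = 0.904 units/hr ÷ 0.3067485 units/mL = 2.94704 mL/hr
Volume infused = 2.94704 mL/hr × 33.6 hr = 99.02054 mL
Volume remaining = 163 − 99.02054 = 63.97946 mL
Drug remaining = 63.97946 mL × 0.3067485 units/mL = 19.6256 units

19.6 units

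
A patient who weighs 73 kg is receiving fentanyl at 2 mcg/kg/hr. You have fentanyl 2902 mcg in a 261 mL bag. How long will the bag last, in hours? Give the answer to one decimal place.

19.9 hours

Dose = 2 mcg/kg/hr × 73 kg = 146 mcg/hr
Concentration = 2902 mcg ÷ 261 mL = 11.11877 mcg/mL
Rate = 146 mcg/hr ÷ 11.11877 mcg/mL = 13.13094 mL/hr
Duration = 261 mL ÷ 13.13094 mL/hr = 19.87671 hr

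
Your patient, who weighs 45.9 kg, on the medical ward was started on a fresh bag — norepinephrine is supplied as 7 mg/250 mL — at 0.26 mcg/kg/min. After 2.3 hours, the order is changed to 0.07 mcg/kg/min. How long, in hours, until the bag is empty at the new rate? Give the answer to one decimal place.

Initial rate:
Dose = 0.26 mcg/kg/min × 45.9 kg = 11.934 mcg/min
11.934 mcg/min × 60 min/hr = 716.04 mcg/hr
Concentration = 7 mg ÷ 250 mL = 0.028 mg/mL = 28 mcg/mL
Rate = 716.04 mcg/hr ÷ 28 mcg/mL = 25.57286 mL/hr
Volume infused so far = 25.57286 mL/hr × 2.3 hr = 58.81757 mL
Volume remaining = 250 − 58.81757 = 191.1824 mL
New rate:
Dose = 0.07 mcg/kg/min × 45.9 kg = 3.213 mcg/min
3.213 mcg/min × 60 min/hr = 192.78 mcg/hr
Rate = 192.78 mcg/hr ÷ 28 mcg/mL = 6.885 mL/hr
Time remaining = 191.1824 mL ÷ 6.885 mL/hr = 27.76796 hr

27.8 hours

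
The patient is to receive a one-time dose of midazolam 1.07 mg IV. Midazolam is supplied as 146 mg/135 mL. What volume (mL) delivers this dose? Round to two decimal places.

0.99 mL

Concentration = 146 mg ÷ 135 mL = 1.081481 mg/mL
Volume = 1.07 mg ÷ 1.081481 mg/mL = 0.9893836 mL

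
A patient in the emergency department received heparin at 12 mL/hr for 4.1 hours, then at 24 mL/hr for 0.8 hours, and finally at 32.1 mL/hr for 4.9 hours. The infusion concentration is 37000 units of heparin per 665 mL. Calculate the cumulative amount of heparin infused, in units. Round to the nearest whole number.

12557 units

Concentration = 37000 units ÷ 665 mL = 55.6391 units/mL
Stage 1: 12 mL/hr × 4.1 hr = 49.2 mL → 49.2 mL × 55.6391 units/mL = 2737.444 units
Stage 2: 24 mL/hr × 0.8 hr = 19.2 mL → 19.2 mL × 55.6391 units/mL = 1068.271 units
Stage 3: 32.1 mL/hr × 4.9 hr = 157.29 mL → 157.29 mL × 55.6391 units/mL = 8751.474 units
Total = 2737.444 + 1068.271 + 8751.474 = 12557.19 units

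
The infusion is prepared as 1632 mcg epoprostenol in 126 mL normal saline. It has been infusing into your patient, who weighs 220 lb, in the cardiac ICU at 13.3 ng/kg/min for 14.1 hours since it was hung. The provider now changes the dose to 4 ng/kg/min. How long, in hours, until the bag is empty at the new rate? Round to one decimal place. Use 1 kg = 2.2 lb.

21.1 hours

Initial rate:
Weight = 220 lb ÷ 2.2 lb/kg = 100 kg
Dose = 13.3 ng/kg/min × 100 kg = 1330 ng/min
1330 ng/min × 60 min/hr = 79800 ng/hr
Concentration = 1632 mcg ÷ 126 mL = 12.95238 mcg/mL = 12952.38 ng/mL
Rate = 79800 ng/hr ÷ 12952.38 ng/mL = 6.161029 mL/hr
Volume infused so far = 6.161029 mL/hr × 14.1 hr = 86.87051 mL
Volume remaining = 126 − 86.87051 = 39.12949 mL
New rate:
Dose = 4 ng/kg/min × 100 kg = 400 ng/min
400 ng/min × 60 min/hr = 24000 ng/hr
Rate = 24000 ng/hr ÷ 12952.38 ng/mL = 1.852941 mL/hr
Time remaining = 39.12949 mL ÷ 1.852941 mL/hr = 21.1175 hr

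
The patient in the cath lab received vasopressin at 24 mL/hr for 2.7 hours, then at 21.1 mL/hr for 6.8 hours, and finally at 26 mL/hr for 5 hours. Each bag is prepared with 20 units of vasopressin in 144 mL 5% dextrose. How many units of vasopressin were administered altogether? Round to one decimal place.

47.0 units

Concentration = 20 units ÷ 144 mL = 0.1388889 units/mL
Stage 1: 24 mL/hr × 2.7 hr = 64.8 mL → 64.8 mL × 0.1388889 units/mL = 9 units
Stage 2: 21.1 mL/hr × 6.8 hr = 143.48 mL → 143.48 mL × 0.1388889 units/mL = 19.92778 units
Stage 3: 26 mL/hr × 5 hr = 130 mL → 130 mL × 0.1388889 units/mL = 18.05556 units
Total = 9 + 19.92778 + 18.05556 = 46.98333 units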